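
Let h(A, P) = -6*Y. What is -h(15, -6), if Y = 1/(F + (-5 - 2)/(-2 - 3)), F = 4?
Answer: 10/9 ≈ 1.1111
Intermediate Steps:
Y = 5/27 (Y = 1/(4 + (-5 - 2)/(-2 - 3)) = 1/(4 - 7/(-5)) = 1/(4 - 7*(-⅕)) = 1/(4 + 7/5) = 1/(27/5) = 5/27 ≈ 0.18519)
h(A, P) = -10/9 (h(A, P) = -6*5/27 = -10/9)
-h(15, -6) = -1*(-10/9) = 10/9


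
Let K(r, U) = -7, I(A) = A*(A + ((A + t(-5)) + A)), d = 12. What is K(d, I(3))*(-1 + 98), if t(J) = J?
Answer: -679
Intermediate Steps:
I(A) = A*(-5 + 3*A) (I(A) = A*(A + ((A - 5) + A)) = A*(A + ((-5 + A) + A)) = A*(A + (-5 + 2*A)) = A*(-5 + 3*A))
K(d, I(3))*(-1 + 98) = -7*(-1 + 98) = -7*97 = -679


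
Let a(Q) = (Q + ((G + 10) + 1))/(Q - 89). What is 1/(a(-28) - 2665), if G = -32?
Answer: -117/311756 ≈ -0.00037529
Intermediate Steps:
a(Q) = (-21 + Q)/(-89 + Q) (a(Q) = (Q + ((-32 + 10) + 1))/(Q - 89) = (Q + (-22 + 1))/(-89 + Q) = (Q - 21)/(-89 + Q) = (-21 + Q)/(-89 + Q))
1/(a(-28) - 2665) = 1/((-21 - 28)/(-89 - 28) - 2665) = 1/(-49/(-117) - 2665) = 1/(-1/117*(-49) - 2665) = 1/(49/117 - 2665) = 1/(-311756/117) = -117/311756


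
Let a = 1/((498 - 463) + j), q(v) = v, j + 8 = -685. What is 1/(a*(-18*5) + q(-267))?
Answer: -329/87798 ≈ -0.0037472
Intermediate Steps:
j = -693 (j = -8 - 685 = -693)
a = -1/658 (a = 1/((498 - 463) - 693) = 1/(35 - 693) = 1/(-658) = -1/658 ≈ -0.0015198)
1/(a*(-18*5) + q(-267)) = 1/(-(-9)*5/329 - 267) = 1/(-1/658*(-90) - 267) = 1/(45/329 - 267) = 1/(-87798/329) = -329/87798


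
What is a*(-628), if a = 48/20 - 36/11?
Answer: 30144/55 ≈ 548.07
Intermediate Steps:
a = -48/55 (a = 48*(1/20) - 36*1/11 = 12/5 - 36/11 = -48/55 ≈ -0.87273)
a*(-628) = -48/55*(-628) = 30144/55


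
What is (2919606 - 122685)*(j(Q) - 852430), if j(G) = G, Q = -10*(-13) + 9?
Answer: -2383790596011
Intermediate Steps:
Q = 139 (Q = 130 + 9 = 139)
(2919606 - 122685)*(j(Q) - 852430) = (2919606 - 122685)*(139 - 852430) = 2796921*(-852291) = -2383790596011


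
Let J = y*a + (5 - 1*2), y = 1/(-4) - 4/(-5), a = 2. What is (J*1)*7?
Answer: 287/10 ≈ 28.700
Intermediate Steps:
y = 11/20 (y = 1*(-1/4) - 4*(-1/5) = -1/4 + 4/5 = 11/20 ≈ 0.55000)
J = 41/10 (J = (11/20)*2 + (5 - 1*2) = 11/10 + (5 - 2) = 11/10 + 3 = 41/10 ≈ 4.1000)
(J*1)*7 = ((41/10)*1)*7 = (41/10)*7 = 287/10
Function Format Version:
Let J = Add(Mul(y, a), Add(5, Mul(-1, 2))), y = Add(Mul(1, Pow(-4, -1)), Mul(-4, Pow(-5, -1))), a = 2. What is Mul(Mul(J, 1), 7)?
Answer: Rational(287, 10) ≈ 28.700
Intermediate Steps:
y = Rational(11, 20) (y = Add(Mul(1, Rational(-1, 4)), Mul(-4, Rational(-1, 5))) = Add(Rational(-1, 4), Rational(4, 5)) = Rational(11, 20) ≈ 0.55000)
J = Rational(41, 10) (J = Add(Mul(Rational(11, 20), 2), Add(5, Mul(-1, 2))) = Add(Rational(11, 10), Add(5, -2)) = Add(Rational(11, 10), 3) = Rational(41, 10) ≈ 4.1000)
Mul(Mul(J, 1), 7) = Mul(Mul(Rational(41, 10), 1), 7) = Mul(Rational(41, 10), 7) = Rational(287, 10)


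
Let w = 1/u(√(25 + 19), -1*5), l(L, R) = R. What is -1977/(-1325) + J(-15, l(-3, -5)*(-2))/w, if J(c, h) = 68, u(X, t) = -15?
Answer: -1349523/1325 ≈ -1018.5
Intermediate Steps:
w = -1/15 (w = 1/(-15) = -1/15 ≈ -0.066667)
-1977/(-1325) + J(-15, l(-3, -5)*(-2))/w = -1977/(-1325) + 68/(-1/15) = -1977*(-1/1325) + 68*(-15) = 1977/1325 - 1020 = -1349523/1325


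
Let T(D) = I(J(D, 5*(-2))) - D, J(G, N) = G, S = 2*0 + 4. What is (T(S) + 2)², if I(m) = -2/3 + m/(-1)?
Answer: 400/9 ≈ 44.444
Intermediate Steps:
S = 4 (S = 0 + 4 = 4)
I(m) = -⅔ - m (I(m) = -2*⅓ + m*(-1) = -⅔ - m)
T(D) = -⅔ - 2*D (T(D) = (-⅔ - D) - D = -⅔ - 2*D)
(T(S) + 2)² = ((-⅔ - 2*4) + 2)² = ((-⅔ - 8) + 2)² = (-26/3 + 2)² = (-20/3)² = 400/9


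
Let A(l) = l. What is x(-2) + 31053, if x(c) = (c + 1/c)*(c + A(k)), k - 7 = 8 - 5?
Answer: 31033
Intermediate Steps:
k = 10 (k = 7 + (8 - 5) = 7 + 3 = 10)
x(c) = (10 + c)*(c + 1/c) (x(c) = (c + 1/c)*(c + 10) = (c + 1/c)*(10 + c) = (10 + c)*(c + 1/c))
x(-2) + 31053 = (1 + (-2)**2 + 10*(-2) + 10/(-2)) + 31053 = (1 + 4 - 20 + 10*(-1/2)) + 31053 = (1 + 4 - 20 - 5) + 31053 = -20 + 31053 = 31033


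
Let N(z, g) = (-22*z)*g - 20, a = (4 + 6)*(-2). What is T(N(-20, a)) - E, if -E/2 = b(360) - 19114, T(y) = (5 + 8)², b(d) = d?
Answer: -37339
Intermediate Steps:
a = -20 (a = 10*(-2) = -20)
N(z, g) = -20 - 22*g*z (N(z, g) = -22*g*z - 20 = -20 - 22*g*z)
T(y) = 169 (T(y) = 13² = 169)
E = 37508 (E = -2*(360 - 19114) = -2*(-18754) = 37508)
T(N(-20, a)) - E = 169 - 1*37508 = 169 - 37508 = -37339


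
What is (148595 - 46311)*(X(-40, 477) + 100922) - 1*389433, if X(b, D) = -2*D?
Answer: 10224737479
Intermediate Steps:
(148595 - 46311)*(X(-40, 477) + 100922) - 1*389433 = (148595 - 46311)*(-2*477 + 100922) - 1*389433 = 102284*(-954 + 100922) - 389433 = 102284*99968 - 389433 = 10225126912 - 389433 = 10224737479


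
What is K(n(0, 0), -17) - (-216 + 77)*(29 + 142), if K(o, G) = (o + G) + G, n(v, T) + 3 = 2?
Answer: 23734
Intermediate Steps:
n(v, T) = -1 (n(v, T) = -3 + 2 = -1)
K(o, G) = o + 2*G (K(o, G) = (G + o) + G = o + 2*G)
K(n(0, 0), -17) - (-216 + 77)*(29 + 142) = (-1 + 2*(-17)) - (-216 + 77)*(29 + 142) = (-1 - 34) - (-139)*171 = -35 - 1*(-23769) = -35 + 23769 = 23734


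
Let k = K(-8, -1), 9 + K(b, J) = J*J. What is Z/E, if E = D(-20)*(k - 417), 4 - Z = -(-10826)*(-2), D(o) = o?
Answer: 5414/2125 ≈ 2.5478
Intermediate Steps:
K(b, J) = -9 + J² (K(b, J) = -9 + J*J = -9 + J²)
k = -8 (k = -9 + (-1)² = -9 + 1 = -8)
Z = 21656 (Z = 4 - (-10826)*(-1*(-2)) = 4 - (-10826)*2 = 4 - 1*(-21652) = 4 + 21652 = 21656)
E = 8500 (E = -20*(-8 - 417) = -20*(-425) = 8500)
Z/E = 21656/8500 = 21656*(1/8500) = 5414/2125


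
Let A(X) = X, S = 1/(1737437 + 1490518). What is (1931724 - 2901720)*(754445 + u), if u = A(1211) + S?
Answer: -788679033227438692/1075985 ≈ -7.3298e+11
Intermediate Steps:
S = 1/3227955 ≈ 3.0979e-7
u = 3909053506/3227955 (u = 1211 + 1/3227955 = 3909053506/3227955 ≈ 1211.0)
(1931724 - 2901720)*(754445 + u) = (1931724 - 2901720)*(754445 + 3909053506/3227955) = -969996*2439223563481/3227955 = -788679033227438692/1075985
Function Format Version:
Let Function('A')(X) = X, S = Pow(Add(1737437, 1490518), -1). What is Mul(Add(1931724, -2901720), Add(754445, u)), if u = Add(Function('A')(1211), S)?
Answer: Rational(-788679033227438692, 1075985) ≈ -7.3298e+11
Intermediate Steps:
S = Rational(1, 3227955) (S = Pow(3227955, -1) = Rational(1, 3227955) ≈ 3.0979e-7)
u = Rational(3909053506, 3227955) (u = Add(1211, Rational(1, 3227955)) = Rational(3909053506, 3227955) ≈ 1211.0)
Mul(Add(1931724, -2901720), Add(754445, u)) = Mul(Add(1931724, -2901720), Add(754445, Rational(3909053506, 3227955))) = Mul(-969996, Rational(2439223563481, 3227955)) = Rational(-788679033227438692, 1075985)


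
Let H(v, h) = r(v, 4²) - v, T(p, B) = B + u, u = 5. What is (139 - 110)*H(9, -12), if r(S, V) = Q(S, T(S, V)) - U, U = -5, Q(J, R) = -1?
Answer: -145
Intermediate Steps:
T(p, B) = 5 + B (T(p, B) = B + 5 = 5 + B)
r(S, V) = 4 (r(S, V) = -1 - 1*(-5) = -1 + 5 = 4)
H(v, h) = 4 - v
(139 - 110)*H(9, -12) = (139 - 110)*(4 - 1*9) = 29*(4 - 9) = 29*(-5) = -145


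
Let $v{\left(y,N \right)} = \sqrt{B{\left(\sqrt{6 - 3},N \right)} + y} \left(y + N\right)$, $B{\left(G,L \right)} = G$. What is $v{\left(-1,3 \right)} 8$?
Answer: $16 \sqrt{-1 + \sqrt{3}} \approx 13.69$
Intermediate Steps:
$v{\left(y,N \right)} = \sqrt{y + \sqrt{3}} \left(N + y\right)$ ($v{\left(y,N \right)} = \sqrt{\sqrt{6 - 3} + y} \left(y + N\right) = \sqrt{\sqrt{3} + y} \left(N + y\right) = \sqrt{y + \sqrt{3}} \left(N + y\right)$)
$v{\left(-1,3 \right)} 8 = \sqrt{-1 + \sqrt{3}} \left(3 - 1\right) 8 = \sqrt{-1 + \sqrt{3}} \cdot 2 \cdot 8 = 2 \sqrt{-1 + \sqrt{3}} \cdot 8 = 16 \sqrt{-1 + \sqrt{3}}$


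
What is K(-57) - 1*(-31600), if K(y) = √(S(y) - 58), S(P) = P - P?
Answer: 31600 + I*√58 ≈ 31600.0 + 7.6158*I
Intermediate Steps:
S(P) = 0
K(y) = I*√58 (K(y) = √(0 - 58) = √(-58) = I*√58)
K(-57) - 1*(-31600) = I*√58 - 1*(-31600) = I*√58 + 31600 = 31600 + I*√58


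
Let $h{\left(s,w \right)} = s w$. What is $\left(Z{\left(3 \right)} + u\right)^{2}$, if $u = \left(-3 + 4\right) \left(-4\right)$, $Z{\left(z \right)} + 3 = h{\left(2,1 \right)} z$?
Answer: $1$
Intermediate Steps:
$Z{\left(z \right)} = -3 + 2 z$ ($Z{\left(z \right)} = -3 + 2 \cdot 1 z = -3 + 2 z$)
$u = -4$ ($u = 1 \left(-4\right) = -4$)
$\left(Z{\left(3 \right)} + u\right)^{2} = \left(\left(-3 + 2 \cdot 3\right) - 4\right)^{2} = \left(\left(-3 + 6\right) - 4\right)^{2} = \left(3 - 4\right)^{2} = \left(-1\right)^{2} = 1$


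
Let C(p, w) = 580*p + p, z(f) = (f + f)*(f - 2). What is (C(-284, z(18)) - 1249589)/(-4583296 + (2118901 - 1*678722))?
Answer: 1414593/3143117 ≈ 0.45006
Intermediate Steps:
z(f) = 2*f*(-2 + f) (z(f) = (2*f)*(-2 + f) = 2*f*(-2 + f))
C(p, w) = 581*p
(C(-284, z(18)) - 1249589)/(-4583296 + (2118901 - 1*678722)) = (581*(-284) - 1249589)/(-4583296 + (2118901 - 1*678722)) = (-165004 - 1249589)/(-4583296 + (2118901 - 678722)) = -1414593/(-4583296 + 1440179) = -1414593/(-3143117) = -1414593*(-1/3143117) = 1414593/3143117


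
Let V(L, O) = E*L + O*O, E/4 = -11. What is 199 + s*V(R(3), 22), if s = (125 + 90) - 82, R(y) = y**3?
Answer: -93433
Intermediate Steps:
E = -44 (E = 4*(-11) = -44)
V(L, O) = O**2 - 44*L (V(L, O) = -44*L + O*O = -44*L + O**2 = O**2 - 44*L)
s = 133 (s = 215 - 82 = 133)
199 + s*V(R(3), 22) = 199 + 133*(22**2 - 44*3**3) = 199 + 133*(484 - 44*27) = 199 + 133*(484 - 1188) = 199 + 133*(-704) = 199 - 93632 = -93433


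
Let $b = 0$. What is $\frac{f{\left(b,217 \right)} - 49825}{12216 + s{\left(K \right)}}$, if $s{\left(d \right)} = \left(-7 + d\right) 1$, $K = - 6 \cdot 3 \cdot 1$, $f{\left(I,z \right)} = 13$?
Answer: $- \frac{49812}{12191} \approx -4.086$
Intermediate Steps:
$K = -18$ ($K = \left(-6\right) 3 = -18$)
$s{\left(d \right)} = -7 + d$
$\frac{f{\left(b,217 \right)} - 49825}{12216 + s{\left(K \right)}} = \frac{13 - 49825}{12216 - 25} = - \frac{49812}{12216 - 25} = - \frac{49812}{12191}$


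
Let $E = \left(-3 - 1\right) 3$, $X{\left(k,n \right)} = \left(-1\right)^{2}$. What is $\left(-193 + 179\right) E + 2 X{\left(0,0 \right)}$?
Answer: $170$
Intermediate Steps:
$X{\left(k,n \right)} = 1$
$E = -12$ ($E = \left(-4\right) 3 = -12$)
$\left(-193 + 179\right) E + 2 X{\left(0,0 \right)} = \left(-193 + 179\right) \left(-12\right) + 2 \cdot 1 = \left(-14\right) \left(-12\right) + 2 = 168 + 2 = 170$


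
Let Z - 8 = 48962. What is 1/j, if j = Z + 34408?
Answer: 1/83378 ≈ 1.1994e-5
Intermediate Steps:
Z = 48970 (Z = 8 + 48962 = 48970)
j = 83378 (j = 48970 + 34408 = 83378)
1/j = 1/83378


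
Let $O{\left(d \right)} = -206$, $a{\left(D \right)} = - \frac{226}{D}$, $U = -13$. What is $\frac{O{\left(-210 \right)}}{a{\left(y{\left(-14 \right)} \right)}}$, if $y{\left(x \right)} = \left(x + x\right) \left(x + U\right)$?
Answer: $\frac{77868}{113} \approx 689.1$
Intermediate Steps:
$y{\left(x \right)} = 2 x \left(-13 + x\right)$ ($y{\left(x \right)} = \left(x + x\right) \left(x - 13\right) = 2 x \left(-13 + x\right)$)
$\frac{O{\left(-210 \right)}}{a{\left(y{\left(-14 \right)} \right)}} = - \frac{206}{\left(-226\right) \frac{1}{2 \left(-14\right) \left(-13 - 14\right)}} = - \frac{206}{\left(-226\right) \frac{1}{2 \left(-14\right) \left(-27\right)}} = - \frac{206}{\left(-226\right) \frac{1}{756}} = - \frac{206}{- \frac{113}{378}} = \left(-206\right) \left(- \frac{378}{113}\right) = \frac{77868}{113}$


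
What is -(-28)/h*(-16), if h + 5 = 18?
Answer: -448/13 ≈ -34.462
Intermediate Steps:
h = 13 (h = -5 + 18 = 13)
-(-28)/h*(-16) = -(-28)/13*(-16) = -14*(-2/13)*(-16) = (28/13)*(-16) = -448/13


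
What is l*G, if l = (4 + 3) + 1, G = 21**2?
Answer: 3528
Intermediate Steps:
G = 441
l = 8 (l = 7 + 1 = 8)
l*G = 8*441 = 3528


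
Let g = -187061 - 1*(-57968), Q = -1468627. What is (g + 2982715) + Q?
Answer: 1384995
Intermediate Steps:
g = -129093 (g = -187061 + 57968 = -129093)
(g + 2982715) + Q = (-129093 + 2982715) - 1468627 = 2853622 - 1468627 = 1384995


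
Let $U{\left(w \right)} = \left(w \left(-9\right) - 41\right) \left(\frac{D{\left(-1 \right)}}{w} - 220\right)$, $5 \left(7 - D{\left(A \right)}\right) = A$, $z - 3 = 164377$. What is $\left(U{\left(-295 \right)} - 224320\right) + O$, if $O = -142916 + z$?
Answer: $- \frac{1147549704}{1475} \approx -7.78 \cdot 10^{5}$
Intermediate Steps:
$z = 164380$ ($z = 3 + 164377 = 164380$)
$O = 21464$ ($O = -142916 + 164380 = 21464$)
$D{\left(A \right)} = 7 - \frac{A}{5}$
$U{\left(w \right)} = \left(-220 + \frac{36}{5 w}\right) \left(-41 - 9 w\right)$ ($U{\left(w \right)} = \left(w \left(-9\right) - 41\right) \left(\frac{7 - - \frac{1}{5}}{w} - 220\right) = \left(- 9 w - 41\right) \left(\frac{7 + \frac{1}{5}}{w} - 220\right) = \left(-41 - 9 w\right) \left(\frac{36}{5 w} - 220\right) = \left(-41 - 9 w\right) \left(-220 + \frac{36}{5 w}\right) = \left(-220 + \frac{36}{5 w}\right) \left(-41 - 9 w\right)$)
$\left(U{\left(-295 \right)} - 224320\right) + O = \left(\left(\frac{44776}{5} + 1980 \left(-295\right) - \frac{1476}{5 \left(-295\right)}\right) - 224320\right) + 21464 = \left(\left(\frac{44776}{5} - 584100 - - \frac{1476}{1475}\right) - 224320\right) + 21464 = \left(\left(\frac{44776}{5} - 584100 + \frac{1476}{1475}\right) - 224320\right) + 21464 = \left(- \frac{848337104}{1475} - 224320\right) + 21464 = - \frac{1179209104}{1475} + 21464 = - \frac{1147549704}{1475}$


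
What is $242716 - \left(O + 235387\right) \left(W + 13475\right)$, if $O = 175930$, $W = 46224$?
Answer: $-24554970867$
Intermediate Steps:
$242716 - \left(O + 235387\right) \left(W + 13475\right) = 242716 - \left(175930 + 235387\right) \left(46224 + 13475\right) = 242716 - 411317 \cdot 59699 = 242716 - 24555213583 = -24554970867$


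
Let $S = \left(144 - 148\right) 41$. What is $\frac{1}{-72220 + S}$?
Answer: $- \frac{1}{72384} \approx -1.3815 \cdot 10^{-5}$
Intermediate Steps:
$S = -164$ ($S = \left(-4\right) 41 = -164$)
$\frac{1}{-72220 + S} = \frac{1}{-72220 - 164} = \frac{1}{-72384} = - \frac{1}{72384}$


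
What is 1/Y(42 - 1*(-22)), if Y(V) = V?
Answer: 1/64 ≈ 0.015625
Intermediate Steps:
1/Y(42 - 1*(-22)) = 1/(42 - 1*(-22)) = 1/(42 + 22) = 1/64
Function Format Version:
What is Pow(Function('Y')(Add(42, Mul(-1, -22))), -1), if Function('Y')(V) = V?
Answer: Rational(1, 64) ≈ 0.015625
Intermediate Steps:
Pow(Function('Y')(Add(42, Mul(-1, -22))), -1) = Pow(Add(42, Mul(-1, -22)), -1) = Pow(Add(42, 22), -1) = Pow(64, -1) = Rational(1, 64)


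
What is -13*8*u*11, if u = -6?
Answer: 6864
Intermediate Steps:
-13*8*u*11 = -13*8*(-6)*11 = -(-624)*11 = -13*(-528) = 6864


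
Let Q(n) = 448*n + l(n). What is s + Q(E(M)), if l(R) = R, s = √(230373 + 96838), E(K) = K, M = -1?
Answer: -449 + √327211 ≈ 123.02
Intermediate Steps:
s = √327211 ≈ 572.02
Q(n) = 449*n (Q(n) = 448*n + n = 449*n)
s + Q(E(M)) = √327211 + 449*(-1) = √327211 - 449 = -449 + √327211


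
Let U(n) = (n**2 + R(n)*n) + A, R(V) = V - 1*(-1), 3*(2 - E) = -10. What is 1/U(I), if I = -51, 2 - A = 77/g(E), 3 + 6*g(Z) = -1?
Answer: 2/10537 ≈ 0.00018981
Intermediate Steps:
E = 16/3 (E = 2 - 1/3*(-10) = 2 + 10/3 = 16/3 ≈ 5.3333)
g(Z) = -2/3 (g(Z) = -1/2 + (1/6)*(-1) = -1/2 - 1/6 = -2/3)
A = 235/2 (A = 2 - 77/(-2/3) = 2 - 77*(-3)/2 = 2 - 1*(-231/2) = 2 + 231/2 = 235/2 ≈ 117.50)
R(V) = 1 + V (R(V) = V + 1 = 1 + V)
U(n) = 235/2 + n**2 + n*(1 + n) (U(n) = (n**2 + (1 + n)*n) + 235/2 = (n**2 + n*(1 + n)) + 235/2 = 235/2 + n**2 + n*(1 + n))
1/U(I) = 1/(235/2 - 51 + 2*(-51)**2) = 1/(235/2 - 51 + 2*2601) = 1/(235/2 - 51 + 5202) = 1/(10537/2) = 2/10537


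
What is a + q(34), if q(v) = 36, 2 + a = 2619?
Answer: 2653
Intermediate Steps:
a = 2617 (a = -2 + 2619 = 2617)
a + q(34) = 2617 + 36 = 2653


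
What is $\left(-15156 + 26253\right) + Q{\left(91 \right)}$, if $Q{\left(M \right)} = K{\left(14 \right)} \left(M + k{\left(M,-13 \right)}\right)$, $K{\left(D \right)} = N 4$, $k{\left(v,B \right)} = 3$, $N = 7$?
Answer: $13729$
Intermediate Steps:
$K{\left(D \right)} = 28$ ($K{\left(D \right)} = 7 \cdot 4 = 28$)
$Q{\left(M \right)} = 84 + 28 M$ ($Q{\left(M \right)} = 28 \left(M + 3\right) = 28 \left(3 + M\right) = 84 + 28 M$)
$\left(-15156 + 26253\right) + Q{\left(91 \right)} = \left(-15156 + 26253\right) + \left(84 + 28 \cdot 91\right) = 11097 + \left(84 + 2548\right) = 11097 + 2632 = 13729$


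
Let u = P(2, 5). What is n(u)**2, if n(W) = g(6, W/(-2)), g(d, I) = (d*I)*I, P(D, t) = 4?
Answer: 576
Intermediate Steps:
u = 4
g(d, I) = d*I**2 (g(d, I) = (I*d)*I = d*I**2)
n(W) = 3*W**2/2 (n(W) = 6*(W/(-2))**2 = 6*(W*(-1/2))**2 = 6*(-W/2)**2 = 6*(W**2/4) = 3*W**2/2)
n(u)**2 = ((3/2)*4**2)**2 = ((3/2)*16)**2 = 24**2 = 576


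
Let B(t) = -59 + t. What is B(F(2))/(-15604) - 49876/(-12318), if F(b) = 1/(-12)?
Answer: 519328595/128140048 ≈ 4.0528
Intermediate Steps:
F(b) = -1/12
B(F(2))/(-15604) - 49876/(-12318) = (-59 - 1/12)/(-15604) - 49876/(-12318) = -709/12*(-1/15604) - 49876*(-1/12318) = 709/187248 + 24938/6159 = 519328595/128140048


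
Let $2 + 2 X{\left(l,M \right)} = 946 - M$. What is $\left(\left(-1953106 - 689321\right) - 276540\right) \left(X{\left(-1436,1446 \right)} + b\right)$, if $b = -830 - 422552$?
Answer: $1236570747111$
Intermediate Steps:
$X{\left(l,M \right)} = 472 - \frac{M}{2}$ ($X{\left(l,M \right)} = -1 + \frac{946 - M}{2} = -1 - \left(-473 + \frac{M}{2}\right) = 472 - \frac{M}{2}$)
$b = -423382$ ($b = -830 - 422552 = -423382$)
$\left(\left(-1953106 - 689321\right) - 276540\right) \left(X{\left(-1436,1446 \right)} + b\right) = \left(\left(-1953106 - 689321\right) - 276540\right) \left(\left(472 - 723\right) - 423382\right) = \left(-2642427 - 276540\right) \left(\left(472 - 723\right) - 423382\right) = - 2918967 \left(-251 - 423382\right) = \left(-2918967\right) \left(-423633\right) = 1236570747111$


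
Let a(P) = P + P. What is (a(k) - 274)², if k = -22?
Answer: 101124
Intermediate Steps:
a(P) = 2*P
(a(k) - 274)² = (2*(-22) - 274)² = (-44 - 274)² = (-318)² = 101124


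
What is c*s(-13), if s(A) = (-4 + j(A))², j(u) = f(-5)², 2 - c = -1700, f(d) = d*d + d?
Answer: 266900832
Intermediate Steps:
f(d) = d + d² (f(d) = d² + d = d + d²)
c = 1702 (c = 2 - 1*(-1700) = 2 + 1700 = 1702)
j(u) = 400 (j(u) = (-5*(1 - 5))² = (-5*(-4))² = 20² = 400)
s(A) = 156816 (s(A) = (-4 + 400)² = 396² = 156816)
c*s(-13) = 1702*156816 = 266900832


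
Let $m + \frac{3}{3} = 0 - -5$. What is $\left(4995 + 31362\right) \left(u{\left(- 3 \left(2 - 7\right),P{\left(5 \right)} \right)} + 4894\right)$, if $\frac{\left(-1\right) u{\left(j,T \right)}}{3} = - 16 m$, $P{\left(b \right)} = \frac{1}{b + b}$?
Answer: $184911702$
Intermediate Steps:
$m = 4$ ($m = -1 + \left(0 - -5\right) = -1 + \left(0 + 5\right) = -1 + 5 = 4$)
$P{\left(b \right)} = \frac{1}{2 b}$
$u{\left(j,T \right)} = 192$ ($u{\left(j,T \right)} = - 3 \left(\left(-16\right) 4\right) = \left(-3\right) \left(-64\right) = 192$)
$\left(4995 + 31362\right) \left(u{\left(- 3 \left(2 - 7\right),P{\left(5 \right)} \right)} + 4894\right) = \left(4995 + 31362\right) \left(192 + 4894\right) = 36357 \cdot 5086 = 184911702$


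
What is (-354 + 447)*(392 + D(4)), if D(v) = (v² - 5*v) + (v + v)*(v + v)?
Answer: 42036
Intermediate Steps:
D(v) = -5*v + 5*v² (D(v) = (v² - 5*v) + (2*v)*(2*v) = (v² - 5*v) + 4*v² = -5*v + 5*v²)
(-354 + 447)*(392 + D(4)) = (-354 + 447)*(392 + 5*4*(-1 + 4)) = 93*(392 + 5*4*3) = 93*(392 + 60) = 93*452 = 42036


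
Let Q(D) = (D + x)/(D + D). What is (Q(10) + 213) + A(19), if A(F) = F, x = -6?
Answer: 1161/5 ≈ 232.20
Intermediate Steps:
Q(D) = (-6 + D)/(2*D) (Q(D) = (D - 6)/(D + D) = (-6 + D)/((2*D)) = (-6 + D)*(1/(2*D)) = (-6 + D)/(2*D))
(Q(10) + 213) + A(19) = ((½)*(-6 + 10)/10 + 213) + 19 = ((½)*(⅒)*4 + 213) + 19 = (⅕ + 213) + 19 = 1066/5 + 19 = 1161/5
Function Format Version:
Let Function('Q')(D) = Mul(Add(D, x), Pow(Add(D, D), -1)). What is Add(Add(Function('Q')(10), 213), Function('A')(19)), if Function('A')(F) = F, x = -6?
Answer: Rational(1161, 5) ≈ 232.20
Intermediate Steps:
Function('Q')(D) = Mul(Rational(1, 2), Pow(D, -1), Add(-6, D)) (Function('Q')(D) = Mul(Add(D, -6), Pow(Add(D, D), -1)) = Mul(Add(-6, D), Pow(Mul(2, D), -1)) = Mul(Add(-6, D), Mul(Rational(1, 2), Pow(D, -1))) = Mul(Rational(1, 2), Pow(D, -1), Add(-6, D)))
Add(Add(Function('Q')(10), 213), Function('A')(19)) = Add(Add(Mul(Rational(1, 2), Pow(10, -1), Add(-6, 10)), 213), 19) = Add(Add(Mul(Rational(1, 2), Rational(1, 10), 4), 213), 19) = Add(Add(Rational(1, 5), 213), 19) = Add(Rational(1066, 5), 19) = Rational(1161, 5)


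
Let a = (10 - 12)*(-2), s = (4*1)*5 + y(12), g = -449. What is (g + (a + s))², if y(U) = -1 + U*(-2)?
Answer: 202500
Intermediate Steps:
y(U) = -1 - 2*U
s = -5 (s = (4*1)*5 + (-1 - 2*12) = 4*5 + (-1 - 24) = 20 - 25 = -5)
a = 4 (a = -2*(-2) = 4)
(g + (a + s))² = (-449 + (4 - 5))² = (-449 - 1)² = (-450)² = 202500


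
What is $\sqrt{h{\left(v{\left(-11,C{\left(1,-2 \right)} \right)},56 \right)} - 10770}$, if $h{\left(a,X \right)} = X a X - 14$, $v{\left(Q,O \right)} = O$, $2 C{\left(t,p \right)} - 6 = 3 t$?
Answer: $16 \sqrt{13} \approx 57.689$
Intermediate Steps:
$C{\left(t,p \right)} = 3 + \frac{3 t}{2}$
$h{\left(a,X \right)} = -14 + a X^{2}$ ($h{\left(a,X \right)} = a X^{2} - 14 = -14 + a X^{2}$)
$\sqrt{h{\left(v{\left(-11,C{\left(1,-2 \right)} \right)},56 \right)} - 10770} = \sqrt{\left(-14 + \left(3 + \frac{3}{2} \cdot 1\right) 56^{2}\right) - 10770} = \sqrt{\left(-14 + \left(3 + \frac{3}{2}\right) 3136\right) - 10770} = \sqrt{\left(-14 + \frac{9}{2} \cdot 3136\right) - 10770} = \sqrt{\left(-14 + 14112\right) - 10770} = \sqrt{14098 - 10770} = \sqrt{3328} = 16 \sqrt{13}$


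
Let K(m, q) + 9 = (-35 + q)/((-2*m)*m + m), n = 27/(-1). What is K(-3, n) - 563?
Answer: -11950/21 ≈ -569.05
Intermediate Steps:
n = -27 (n = 27*(-1) = -27)
K(m, q) = -9 + (-35 + q)/(m - 2*m²) (K(m, q) = -9 + (-35 + q)/((-2*m)*m + m) = -9 + (-35 + q)/(-2*m² + m) = -9 + (-35 + q)/(m - 2*m²))
K(-3, n) - 563 = (35 - 1*(-27) - 18*(-3)² + 9*(-3))/((-3)*(-1 + 2*(-3))) - 563 = -(35 + 27 - 18*9 - 27)/(3*(-1 - 6)) - 563 = -⅓*(35 + 27 - 162 - 27)/(-7) - 563 = -⅓*(-⅐)*(-127) - 563 = -127/21 - 563 = -11950/21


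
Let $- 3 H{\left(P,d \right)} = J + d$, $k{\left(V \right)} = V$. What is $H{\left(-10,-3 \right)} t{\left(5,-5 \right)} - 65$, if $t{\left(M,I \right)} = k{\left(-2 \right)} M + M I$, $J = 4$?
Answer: $- \frac{160}{3} \approx -53.333$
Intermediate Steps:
$H{\left(P,d \right)} = - \frac{4}{3} - \frac{d}{3}$ ($H{\left(P,d \right)} = - \frac{4 + d}{3} = - \frac{4}{3} - \frac{d}{3}$)
$t{\left(M,I \right)} = - 2 M + I M$ ($t{\left(M,I \right)} = - 2 M + M I = - 2 M + I M$)
$H{\left(-10,-3 \right)} t{\left(5,-5 \right)} - 65 = \left(- \frac{4}{3} - -1\right) 5 \left(-2 - 5\right) - 65 = \left(- \frac{4}{3} + 1\right) 5 \left(-7\right) + \left(-69 + 4\right) = \left(- \frac{1}{3}\right) \left(-35\right) - 65 = \frac{35}{3} - 65 = - \frac{160}{3}$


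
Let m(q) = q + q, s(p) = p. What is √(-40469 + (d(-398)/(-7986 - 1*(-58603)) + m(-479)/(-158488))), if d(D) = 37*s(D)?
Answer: 3*I*√369107212146109287191/286506682 ≈ 201.17*I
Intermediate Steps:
m(q) = 2*q
d(D) = 37*D
√(-40469 + (d(-398)/(-7986 - 1*(-58603)) + m(-479)/(-158488))) = √(-40469 + ((37*(-398))/(-7986 - 1*(-58603)) + (2*(-479))/(-158488))) = √(-40469 + (-14726/(-7986 + 58603) - 958*(-1/158488))) = √(-40469 + (-14726/50617 + 479/79244)) = √(-40469 - 1142701601/4011093548) = √(-162326087495613/4011093548) = 3*I*√369107212146109287191/286506682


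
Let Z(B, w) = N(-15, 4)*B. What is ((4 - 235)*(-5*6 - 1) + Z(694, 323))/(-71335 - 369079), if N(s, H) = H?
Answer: -9937/440414 ≈ -0.022563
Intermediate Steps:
Z(B, w) = 4*B
((4 - 235)*(-5*6 - 1) + Z(694, 323))/(-71335 - 369079) = ((4 - 235)*(-5*6 - 1) + 4*694)/(-71335 - 369079) = (-231*(-30 - 1) + 2776)/(-440414) = (-231*(-31) + 2776)*(-1/440414) = (7161 + 2776)*(-1/440414) = 9937*(-1/440414) = -9937/440414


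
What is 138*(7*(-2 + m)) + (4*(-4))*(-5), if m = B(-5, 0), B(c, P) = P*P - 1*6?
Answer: -7648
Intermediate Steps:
B(c, P) = -6 + P² (B(c, P) = P² - 6 = -6 + P²)
m = -6 (m = -6 + 0² = -6 + 0 = -6)
138*(7*(-2 + m)) + (4*(-4))*(-5) = 138*(7*(-2 - 6)) + (4*(-4))*(-5) = 138*(7*(-8)) - 16*(-5) = 138*(-56) + 80 = -7728 + 80 = -7648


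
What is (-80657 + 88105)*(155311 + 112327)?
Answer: 1993367824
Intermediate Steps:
(-80657 + 88105)*(155311 + 112327) = 7448*267638 = 1993367824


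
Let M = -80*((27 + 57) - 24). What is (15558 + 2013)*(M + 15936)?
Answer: 195670656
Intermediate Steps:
M = -4800 (M = -80*(84 - 24) = -80*60 = -4800)
(15558 + 2013)*(M + 15936) = (15558 + 2013)*(-4800 + 15936) = 17571*11136 = 195670656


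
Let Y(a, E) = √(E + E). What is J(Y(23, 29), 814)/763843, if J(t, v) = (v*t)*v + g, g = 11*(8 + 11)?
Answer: 209/763843 + 662596*√58/763843 ≈ 6.6066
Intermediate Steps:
g = 209 (g = 11*19 = 209)
Y(a, E) = √2*√E (Y(a, E) = √(2*E) = √2*√E)
J(t, v) = 209 + t*v² (J(t, v) = (v*t)*v + 209 = (t*v)*v + 209 = t*v² + 209 = 209 + t*v²)
J(Y(23, 29), 814)/763843 = (209 + (√2*√29)*814²)/763843 = (209 + √58*662596)*(1/763843) = (209 + 662596*√58)*(1/763843) = 209/763843 + 662596*√58/763843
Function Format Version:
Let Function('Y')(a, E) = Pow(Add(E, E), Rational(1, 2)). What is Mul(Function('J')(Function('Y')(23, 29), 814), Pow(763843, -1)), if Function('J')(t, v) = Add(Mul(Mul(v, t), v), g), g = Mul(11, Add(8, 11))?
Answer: Add(Rational(209, 763843), Mul(Rational(662596, 763843), Pow(58, Rational(1, 2)))) ≈ 6.6066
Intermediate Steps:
g = 209 (g = Mul(11, 19) = 209)
Function('Y')(a, E) = Mul(Pow(2, Rational(1, 2)), Pow(E, Rational(1, 2))) (Function('Y')(a, E) = Pow(Mul(2, E), Rational(1, 2)) = Mul(Pow(2, Rational(1, 2)), Pow(E, Rational(1, 2))))
Function('J')(t, v) = Add(209, Mul(t, Pow(v, 2))) (Function('J')(t, v) = Add(Mul(Mul(v, t), v), 209) = Add(Mul(Mul(t, v), v), 209) = Add(Mul(t, Pow(v, 2)), 209) = Add(209, Mul(t, Pow(v, 2))))
Mul(Function('J')(Function('Y')(23, 29), 814), Pow(763843, -1)) = Mul(Add(209, Mul(Mul(Pow(2, Rational(1, 2)), Pow(29, Rational(1, 2))), Pow(814, 2))), Pow(763843, -1)) = Mul(Add(209, Mul(Pow(58, Rational(1, 2)), 662596)), Rational(1, 763843)) = Mul(Add(209, Mul(662596, Pow(58, Rational(1, 2)))), Rational(1, 763843)) = Add(Rational(209, 763843), Mul(Rational(662596, 763843), Pow(58, Rational(1, 2))))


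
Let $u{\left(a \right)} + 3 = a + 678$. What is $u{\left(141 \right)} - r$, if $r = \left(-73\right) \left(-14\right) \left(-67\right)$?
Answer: $69290$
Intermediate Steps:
$u{\left(a \right)} = 675 + a$ ($u{\left(a \right)} = -3 + \left(a + 678\right) = -3 + \left(678 + a\right) = 675 + a$)
$r = -68474$ ($r = 1022 \left(-67\right) = -68474$)
$u{\left(141 \right)} - r = \left(675 + 141\right) - -68474 = 816 + 68474 = 69290$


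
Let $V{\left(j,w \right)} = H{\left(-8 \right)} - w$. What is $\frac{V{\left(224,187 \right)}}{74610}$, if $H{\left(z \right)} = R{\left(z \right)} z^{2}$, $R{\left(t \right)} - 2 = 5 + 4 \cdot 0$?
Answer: $\frac{29}{8290} \approx 0.0034982$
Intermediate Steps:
$R{\left(t \right)} = 7$ ($R{\left(t \right)} = 2 + \left(5 + 4 \cdot 0\right) = 2 + \left(5 + 0\right) = 2 + 5 = 7$)
$H{\left(z \right)} = 7 z^{2}$
$V{\left(j,w \right)} = 448 - w$ ($V{\left(j,w \right)} = 7 \left(-8\right)^{2} - w = 7 \cdot 64 - w = 448 - w$)
$\frac{V{\left(224,187 \right)}}{74610} = \frac{448 - 187}{74610} = \left(448 - 187\right) \frac{1}{74610} = 261 \cdot \frac{1}{74610} = \frac{29}{8290}$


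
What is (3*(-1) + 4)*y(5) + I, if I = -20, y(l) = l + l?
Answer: -10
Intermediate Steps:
y(l) = 2*l
(3*(-1) + 4)*y(5) + I = (3*(-1) + 4)*(2*5) - 20 = (-3 + 4)*10 - 20 = 1*10 - 20 = 10 - 20 = -10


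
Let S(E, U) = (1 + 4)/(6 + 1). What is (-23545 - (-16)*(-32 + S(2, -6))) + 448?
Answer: -165183/7 ≈ -23598.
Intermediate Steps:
S(E, U) = 5/7
(-23545 - (-16)*(-32 + S(2, -6))) + 448 = (-23545 - (-16)*(-32 + 5/7)) + 448 = (-23545 - (-16)*(-219)/7) + 448 = (-23545 - 1*3504/7) + 448 = (-23545 - 3504/7) + 448 = -168319/7 + 448 = -165183/7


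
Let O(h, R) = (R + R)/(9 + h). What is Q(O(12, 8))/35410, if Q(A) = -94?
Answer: -47/17705 ≈ -0.0026546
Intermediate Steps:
O(h, R) = 2*R/(9 + h) (O(h, R) = (2*R)/(9 + h) = 2*R/(9 + h))
Q(O(12, 8))/35410 = -94/35410 = -94*1/35410 = -47/17705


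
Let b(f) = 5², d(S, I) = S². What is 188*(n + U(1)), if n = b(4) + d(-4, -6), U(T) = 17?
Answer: 10904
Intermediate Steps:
b(f) = 25
n = 41 (n = 25 + (-4)² = 25 + 16 = 41)
188*(n + U(1)) = 188*(41 + 17) = 188*58 = 10904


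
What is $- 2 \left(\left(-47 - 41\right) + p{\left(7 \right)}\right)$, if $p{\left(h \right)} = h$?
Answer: $162$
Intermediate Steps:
$- 2 \left(\left(-47 - 41\right) + p{\left(7 \right)}\right) = - 2 \left(\left(-47 - 41\right) + 7\right) = - 2 \left(-88 + 7\right) = \left(-2\right) \left(-81\right) = 162$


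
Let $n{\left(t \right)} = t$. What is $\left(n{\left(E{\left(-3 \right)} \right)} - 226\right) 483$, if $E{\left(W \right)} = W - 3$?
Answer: $-112056$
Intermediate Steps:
$E{\left(W \right)} = -3 + W$ ($E{\left(W \right)} = W - 3 = -3 + W$)
$\left(n{\left(E{\left(-3 \right)} \right)} - 226\right) 483 = \left(\left(-3 - 3\right) - 226\right) 483 = \left(-6 - 226\right) 483 = \left(-232\right) 483 = -112056$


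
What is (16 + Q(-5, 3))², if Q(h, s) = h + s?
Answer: 196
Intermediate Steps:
(16 + Q(-5, 3))² = (16 + (-5 + 3))² = (16 - 2)² = 14² = 196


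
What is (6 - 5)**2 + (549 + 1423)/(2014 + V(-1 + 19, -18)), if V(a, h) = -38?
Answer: 987/494 ≈ 1.9980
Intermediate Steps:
(6 - 5)**2 + (549 + 1423)/(2014 + V(-1 + 19, -18)) = (6 - 5)**2 + (549 + 1423)/(2014 - 38) = 1**2 + 1972/1976 = 1 + 1972*(1/1976) = 1 + 493/494 = 987/494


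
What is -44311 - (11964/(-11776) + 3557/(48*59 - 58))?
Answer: -180937434395/4083328 ≈ -44311.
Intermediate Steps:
-44311 - (11964/(-11776) + 3557/(48*59 - 58)) = -44311 - (11964*(-1/11776) + 3557/(2832 - 58)) = -44311 - (-2991/2944 + 3557/2774) = -44311 - 1*1087387/4083328 = -44311 - 1087387/4083328 = -180937434395/4083328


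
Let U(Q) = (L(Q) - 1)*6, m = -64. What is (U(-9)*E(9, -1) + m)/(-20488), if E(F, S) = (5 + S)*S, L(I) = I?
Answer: -22/2561 ≈ -0.0085904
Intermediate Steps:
E(F, S) = S*(5 + S)
U(Q) = -6 + 6*Q (U(Q) = (Q - 1)*6 = (-1 + Q)*6 = -6 + 6*Q)
(U(-9)*E(9, -1) + m)/(-20488) = ((-6 + 6*(-9))*(-(5 - 1)) - 64)/(-20488) = ((-6 - 54)*(-1*4) - 64)*(-1/20488) = (-60*(-4) - 64)*(-1/20488) = (240 - 64)*(-1/20488) = 176*(-1/20488) = -22/2561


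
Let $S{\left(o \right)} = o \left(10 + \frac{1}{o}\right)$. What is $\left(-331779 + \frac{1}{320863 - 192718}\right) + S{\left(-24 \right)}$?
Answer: $- \frac{42546446609}{128145} \approx -3.3202 \cdot 10^{5}$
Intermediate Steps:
$\left(-331779 + \frac{1}{320863 - 192718}\right) + S{\left(-24 \right)} = \left(-331779 + \frac{1}{320863 - 192718}\right) + \left(1 + 10 \left(-24\right)\right) = \left(-331779 + \frac{1}{128145}\right) + \left(1 - 240\right) = \left(-331779 + \frac{1}{128145}\right) - 239 = - \frac{42515819954}{128145} - 239 = - \frac{42546446609}{128145}$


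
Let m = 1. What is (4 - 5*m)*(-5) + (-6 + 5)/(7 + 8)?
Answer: 74/15 ≈ 4.9333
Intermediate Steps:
(4 - 5*m)*(-5) + (-6 + 5)/(7 + 8) = (4 - 5*1)*(-5) + (-6 + 5)/(7 + 8) = (4 - 5)*(-5) - 1/15 = -1*(-5) - 1*1/15 = 5 - 1/15 = 74/15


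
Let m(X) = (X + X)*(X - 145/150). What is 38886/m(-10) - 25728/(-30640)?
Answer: 112229067/630035 ≈ 178.13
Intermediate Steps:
m(X) = 2*X*(-29/30 + X) (m(X) = (2*X)*(X - 145*1/150) = (2*X)*(X - 29/30) = (2*X)*(-29/30 + X) = 2*X*(-29/30 + X))
38886/m(-10) - 25728/(-30640) = 38886/(((1/15)*(-10)*(-29 + 30*(-10)))) - 25728/(-30640) = 38886/(((1/15)*(-10)*(-29 - 300))) - 25728*(-1/30640) = 38886/(((1/15)*(-10)*(-329))) + 1608/1915 = 38886/(658/3) + 1608/1915 = 38886*(3/658) + 1608/1915 = 58329/329 + 1608/1915 = 112229067/630035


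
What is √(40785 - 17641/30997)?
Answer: 2*√9796563134747/30997 ≈ 201.95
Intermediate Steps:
√(40785 - 17641/30997) = √(1264195004/30997) = 2*√9796563134747/30997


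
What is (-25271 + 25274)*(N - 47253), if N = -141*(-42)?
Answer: -123993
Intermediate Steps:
N = 5922
(-25271 + 25274)*(N - 47253) = (-25271 + 25274)*(5922 - 47253) = 3*(-41331) = -123993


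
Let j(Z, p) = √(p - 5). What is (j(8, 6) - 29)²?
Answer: 784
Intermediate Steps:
j(Z, p) = √(-5 + p)
(j(8, 6) - 29)² = (√(-5 + 6) - 29)² = (√1 - 29)² = (1 - 29)² = (-28)² = 784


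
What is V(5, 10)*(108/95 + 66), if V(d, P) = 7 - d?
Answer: 12756/95 ≈ 134.27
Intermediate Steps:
V(5, 10)*(108/95 + 66) = (7 - 1*5)*(108/95 + 66) = (7 - 5)*(108*(1/95) + 66) = 2*(108/95 + 66) = 2*(6378/95) = 12756/95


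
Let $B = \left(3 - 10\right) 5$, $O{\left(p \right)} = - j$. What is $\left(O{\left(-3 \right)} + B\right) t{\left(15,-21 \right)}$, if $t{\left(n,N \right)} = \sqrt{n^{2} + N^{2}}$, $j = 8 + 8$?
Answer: $- 153 \sqrt{74} \approx -1316.2$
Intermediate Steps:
$j = 16$
$t{\left(n,N \right)} = \sqrt{N^{2} + n^{2}}$
$O{\left(p \right)} = -16$ ($O{\left(p \right)} = \left(-1\right) 16 = -16$)
$B = -35$ ($B = \left(-7\right) 5 = -35$)
$\left(O{\left(-3 \right)} + B\right) t{\left(15,-21 \right)} = \left(-16 - 35\right) \sqrt{\left(-21\right)^{2} + 15^{2}} = - 51 \sqrt{441 + 225} = - 51 \sqrt{666} = - 51 \cdot 3 \sqrt{74} = - 153 \sqrt{74}$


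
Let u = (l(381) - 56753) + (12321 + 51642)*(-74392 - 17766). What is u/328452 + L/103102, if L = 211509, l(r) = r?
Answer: -75961490374198/4233007263 ≈ -17945.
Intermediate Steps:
u = -5894758526 (u = (381 - 56753) + (12321 + 51642)*(-74392 - 17766) = -56372 + 63963*(-92158) = -56372 - 5894702154 = -5894758526)
u/328452 + L/103102 = -5894758526/328452 + 211509/103102 = -5894758526*1/328452 + 211509*(1/103102) = -2947379263/164226 + 211509/103102 = -75961490374198/4233007263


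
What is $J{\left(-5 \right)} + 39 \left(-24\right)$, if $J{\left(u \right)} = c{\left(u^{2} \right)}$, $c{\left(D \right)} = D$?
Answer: $-911$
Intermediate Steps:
$J{\left(u \right)} = u^{2}$
$J{\left(-5 \right)} + 39 \left(-24\right) = \left(-5\right)^{2} + 39 \left(-24\right) = 25 - 936 = -911$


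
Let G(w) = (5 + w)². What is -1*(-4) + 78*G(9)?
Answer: 15292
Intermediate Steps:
-1*(-4) + 78*G(9) = -1*(-4) + 78*(5 + 9)² = 4 + 78*14² = 4 + 78*196 = 4 + 15288 = 15292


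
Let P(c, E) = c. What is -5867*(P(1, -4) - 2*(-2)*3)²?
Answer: -991523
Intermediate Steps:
-5867*(P(1, -4) - 2*(-2)*3)² = -5867*(1 - 2*(-2)*3)² = -5867*(1 + 4*3)² = -5867*(1 + 12)² = -5867*13² = -5867*169 = -991523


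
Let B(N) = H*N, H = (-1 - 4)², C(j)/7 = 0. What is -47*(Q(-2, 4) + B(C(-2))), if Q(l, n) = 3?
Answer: -141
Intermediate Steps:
C(j) = 0 (C(j) = 7*0 = 0)
H = 25 (H = (-5)² = 25)
B(N) = 25*N
-47*(Q(-2, 4) + B(C(-2))) = -47*(3 + 25*0) = -47*(3 + 0) = -47*3 = -141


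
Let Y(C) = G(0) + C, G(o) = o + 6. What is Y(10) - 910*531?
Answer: -483194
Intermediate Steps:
G(o) = 6 + o
Y(C) = 6 + C (Y(C) = (6 + 0) + C = 6 + C)
Y(10) - 910*531 = (6 + 10) - 910*531 = 16 - 483210 = -483194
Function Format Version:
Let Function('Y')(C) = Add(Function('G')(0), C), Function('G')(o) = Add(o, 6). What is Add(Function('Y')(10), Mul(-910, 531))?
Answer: -483194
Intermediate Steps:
Function('G')(o) = Add(6, o)
Function('Y')(C) = Add(6, C) (Function('Y')(C) = Add(Add(6, 0), C) = Add(6, C))
Add(Function('Y')(10), Mul(-910, 531)) = Add(Add(6, 10), Mul(-910, 531)) = Add(16, -483210) = -483194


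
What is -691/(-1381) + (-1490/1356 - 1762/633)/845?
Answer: 82763833843/166940817810 ≈ 0.49577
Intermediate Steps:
-691/(-1381) + (-1490/1356 - 1762/633)/845 = -691*(-1/1381) + (-1490*1/1356 - 1762*1/633)*(1/845) = 691/1381 + (-745/678 - 1762/633)*(1/845) = 691/1381 - 555407/143058*1/845 = 691/1381 - 555407/120884010 = 82763833843/166940817810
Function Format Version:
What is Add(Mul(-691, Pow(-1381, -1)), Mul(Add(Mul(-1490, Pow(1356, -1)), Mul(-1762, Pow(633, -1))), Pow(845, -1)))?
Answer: Rational(82763833843, 166940817810) ≈ 0.49577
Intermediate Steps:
Add(Mul(-691, Pow(-1381, -1)), Mul(Add(Mul(-1490, Pow(1356, -1)), Mul(-1762, Pow(633, -1))), Pow(845, -1))) = Add(Mul(-691, Rational(-1, 1381)), Mul(Add(Mul(-1490, Rational(1, 1356)), Mul(-1762, Rational(1, 633))), Rational(1, 845))) = Add(Rational(691, 1381), Mul(Add(Rational(-745, 678), Rational(-1762, 633)), Rational(1, 845))) = Add(Rational(691, 1381), Mul(Rational(-555407, 143058), Rational(1, 845))) = Add(Rational(691, 1381), Rational(-555407, 120884010)) = Rational(82763833843, 166940817810)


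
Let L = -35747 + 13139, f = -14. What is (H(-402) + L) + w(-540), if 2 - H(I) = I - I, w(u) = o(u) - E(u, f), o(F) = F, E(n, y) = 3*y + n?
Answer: -22564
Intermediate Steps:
E(n, y) = n + 3*y
w(u) = 42 (w(u) = u - (u + 3*(-14)) = u - (u - 42) = u - (-42 + u) = u + (42 - u) = 42)
H(I) = 2 (H(I) = 2 - (I - I) = 2 - 1*0 = 2 + 0 = 2)
L = -22608
(H(-402) + L) + w(-540) = (2 - 22608) + 42 = -22606 + 42 = -22564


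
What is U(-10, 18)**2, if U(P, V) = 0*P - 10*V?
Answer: 32400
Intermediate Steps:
U(P, V) = -10*V (U(P, V) = 0 - 10*V = -10*V)
U(-10, 18)**2 = (-10*18)**2 = (-180)**2 = 32400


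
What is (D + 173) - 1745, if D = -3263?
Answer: -4835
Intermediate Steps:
(D + 173) - 1745 = (-3263 + 173) - 1745 = -3090 - 1745 = -4835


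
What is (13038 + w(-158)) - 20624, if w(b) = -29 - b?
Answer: -7457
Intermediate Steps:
(13038 + w(-158)) - 20624 = (13038 + (-29 - 1*(-158))) - 20624 = (13038 + (-29 + 158)) - 20624 = (13038 + 129) - 20624 = 13167 - 20624 = -7457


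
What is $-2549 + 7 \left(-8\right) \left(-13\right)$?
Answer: $-1821$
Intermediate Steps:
$-2549 + 7 \left(-8\right) \left(-13\right) = -2549 - -728 = -2549 + 728 = -1821$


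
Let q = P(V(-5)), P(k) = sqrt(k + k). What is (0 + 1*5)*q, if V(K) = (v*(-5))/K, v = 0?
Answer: 0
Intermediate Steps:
V(K) = 0 (V(K) = (0*(-5))/K = 0/K = 0)
P(k) = sqrt(2)*sqrt(k) (P(k) = sqrt(2*k) = sqrt(2)*sqrt(k))
q = 0 (q = sqrt(2)*sqrt(0) = sqrt(2)*0 = 0)
(0 + 1*5)*q = (0 + 1*5)*0 = (0 + 5)*0 = 5*0 = 0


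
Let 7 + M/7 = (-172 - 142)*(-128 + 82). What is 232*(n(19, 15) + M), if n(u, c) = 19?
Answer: 23450096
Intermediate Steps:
M = 101059 (M = -49 + 7*((-172 - 142)*(-128 + 82)) = -49 + 7*(-314*(-46)) = -49 + 7*14444 = -49 + 101108 = 101059)
232*(n(19, 15) + M) = 232*(19 + 101059) = 232*101078 = 23450096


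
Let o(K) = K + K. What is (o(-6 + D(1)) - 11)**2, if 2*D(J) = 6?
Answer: 289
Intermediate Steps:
D(J) = 3 (D(J) = (1/2)*6 = 3)
o(K) = 2*K
(o(-6 + D(1)) - 11)**2 = (2*(-6 + 3) - 11)**2 = (2*(-3) - 11)**2 = (-6 - 11)**2 = (-17)**2 = 289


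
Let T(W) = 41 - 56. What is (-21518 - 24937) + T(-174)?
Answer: -46470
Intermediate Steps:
T(W) = -15
(-21518 - 24937) + T(-174) = (-21518 - 24937) - 15 = -46455 - 15 = -46470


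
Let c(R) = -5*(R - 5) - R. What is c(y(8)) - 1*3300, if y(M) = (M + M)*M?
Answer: -4043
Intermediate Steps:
y(M) = 2*M² (y(M) = (2*M)*M = 2*M²)
c(R) = 25 - 6*R (c(R) = -5*(-5 + R) - R = (25 - 5*R) - R = 25 - 6*R)
c(y(8)) - 1*3300 = (25 - 12*8²) - 1*3300 = (25 - 12*64) - 3300 = (25 - 6*128) - 3300 = (25 - 768) - 3300 = -743 - 3300 = -4043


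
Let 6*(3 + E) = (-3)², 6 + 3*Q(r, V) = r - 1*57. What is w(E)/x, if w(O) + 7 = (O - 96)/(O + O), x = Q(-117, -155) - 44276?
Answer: -3/5216 ≈ -0.00057515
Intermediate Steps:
Q(r, V) = -21 + r/3 (Q(r, V) = -2 + (r - 1*57)/3 = -2 + (r - 57)/3 = -2 + (-57 + r)/3 = -2 + (-19 + r/3) = -21 + r/3)
x = -44336 (x = (-21 + (⅓)*(-117)) - 44276 = (-21 - 39) - 44276 = -60 - 44276 = -44336)
E = -3/2 (E = -3 + (⅙)*(-3)² = -3 + (⅙)*9 = -3 + 3/2 = -3/2 ≈ -1.5000)
w(O) = -7 + (-96 + O)/(2*O) (w(O) = -7 + (O - 96)/(O + O) = -7 + (-96 + O)/((2*O)) = -7 + (-96 + O)*(1/(2*O)) = -7 + (-96 + O)/(2*O))
w(E)/x = (-13/2 - 48/(-3/2))/(-44336) = (-13/2 - 48*(-⅔))*(-1/44336) = (-13/2 + 32)*(-1/44336) = (51/2)*(-1/44336) = -3/5216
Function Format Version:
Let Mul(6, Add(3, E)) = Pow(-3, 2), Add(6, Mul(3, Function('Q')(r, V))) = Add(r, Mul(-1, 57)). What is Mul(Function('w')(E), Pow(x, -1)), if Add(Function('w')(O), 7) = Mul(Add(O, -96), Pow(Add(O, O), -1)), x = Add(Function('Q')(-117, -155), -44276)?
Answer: Rational(-3, 5216) ≈ -0.00057515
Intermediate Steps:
Function('Q')(r, V) = Add(-21, Mul(Rational(1, 3), r)) (Function('Q')(r, V) = Add(-2, Mul(Rational(1, 3), Add(r, Mul(-1, 57)))) = Add(-2, Mul(Rational(1, 3), Add(r, -57))) = Add(-2, Mul(Rational(1, 3), Add(-57, r))) = Add(-2, Add(-19, Mul(Rational(1, 3), r))) = Add(-21, Mul(Rational(1, 3), r)))
x = -44336 (x = Add(Add(-21, Mul(Rational(1, 3), -117)), -44276) = Add(Add(-21, -39), -44276) = Add(-60, -44276) = -44336)
E = Rational(-3, 2) (E = Add(-3, Mul(Rational(1, 6), Pow(-3, 2))) = Add(-3, Mul(Rational(1, 6), 9)) = Add(-3, Rational(3, 2)) = Rational(-3, 2) ≈ -1.5000)
Function('w')(O) = Add(-7, Mul(Rational(1, 2), Pow(O, -1), Add(-96, O))) (Function('w')(O) = Add(-7, Mul(Add(O, -96), Pow(Add(O, O), -1))) = Add(-7, Mul(Add(-96, O), Pow(Mul(2, O), -1))) = Add(-7, Mul(Add(-96, O), Mul(Rational(1, 2), Pow(O, -1)))) = Add(-7, Mul(Rational(1, 2), Pow(O, -1), Add(-96, O))))
Mul(Function('w')(E), Pow(x, -1)) = Mul(Add(Rational(-13, 2), Mul(-48, Pow(Rational(-3, 2), -1))), Pow(-44336, -1)) = Mul(Add(Rational(-13, 2), Mul(-48, Rational(-2, 3))), Rational(-1, 44336)) = Mul(Add(Rational(-13, 2), 32), Rational(-1, 44336)) = Mul(Rational(51, 2), Rational(-1, 44336)) = Rational(-3, 5216)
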